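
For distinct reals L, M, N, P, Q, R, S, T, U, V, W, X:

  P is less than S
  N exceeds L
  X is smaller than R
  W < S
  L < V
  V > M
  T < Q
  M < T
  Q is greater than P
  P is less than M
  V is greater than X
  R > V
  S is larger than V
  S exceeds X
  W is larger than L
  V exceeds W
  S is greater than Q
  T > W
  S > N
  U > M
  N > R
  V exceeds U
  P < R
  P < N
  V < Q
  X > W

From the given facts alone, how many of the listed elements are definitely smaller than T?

4

From T the given relations immediately reach M, W.
From those, P, L — 4 in total.
Nothing else is reachable below T; 4 in all.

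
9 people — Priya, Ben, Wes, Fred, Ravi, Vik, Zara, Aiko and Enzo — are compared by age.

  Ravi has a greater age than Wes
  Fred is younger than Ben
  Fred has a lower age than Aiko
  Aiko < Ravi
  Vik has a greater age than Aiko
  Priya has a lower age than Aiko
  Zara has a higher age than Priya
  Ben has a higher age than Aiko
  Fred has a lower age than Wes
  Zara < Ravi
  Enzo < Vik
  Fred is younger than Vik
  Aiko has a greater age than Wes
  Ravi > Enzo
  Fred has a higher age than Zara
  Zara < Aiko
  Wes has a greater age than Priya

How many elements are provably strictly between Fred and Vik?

2

Chaining upward from Fred reaches: Wes, Aiko, Ben, Ravi.
Chaining downward from Vik reaches: Priya, Zara, Wes, Aiko, Enzo.
Strictly between Fred and Vik are those in both lists: Wes, Aiko — 2 elements.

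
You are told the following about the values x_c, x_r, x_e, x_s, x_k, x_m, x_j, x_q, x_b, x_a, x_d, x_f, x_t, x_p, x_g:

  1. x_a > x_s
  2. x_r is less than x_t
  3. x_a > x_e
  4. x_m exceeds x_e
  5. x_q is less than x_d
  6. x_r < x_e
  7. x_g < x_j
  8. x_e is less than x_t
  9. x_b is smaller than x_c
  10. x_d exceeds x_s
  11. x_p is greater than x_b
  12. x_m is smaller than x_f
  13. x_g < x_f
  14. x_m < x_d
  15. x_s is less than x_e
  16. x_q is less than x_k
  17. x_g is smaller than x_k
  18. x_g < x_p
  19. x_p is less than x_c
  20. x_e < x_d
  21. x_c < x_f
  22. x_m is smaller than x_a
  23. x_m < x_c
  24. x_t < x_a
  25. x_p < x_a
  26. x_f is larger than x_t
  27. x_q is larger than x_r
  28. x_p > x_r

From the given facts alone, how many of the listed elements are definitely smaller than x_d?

Directly below x_d: x_s, x_e, x_m, x_q.
One step further: x_r (5 so far).
Nothing else is reachable below x_d; 5 in all.

5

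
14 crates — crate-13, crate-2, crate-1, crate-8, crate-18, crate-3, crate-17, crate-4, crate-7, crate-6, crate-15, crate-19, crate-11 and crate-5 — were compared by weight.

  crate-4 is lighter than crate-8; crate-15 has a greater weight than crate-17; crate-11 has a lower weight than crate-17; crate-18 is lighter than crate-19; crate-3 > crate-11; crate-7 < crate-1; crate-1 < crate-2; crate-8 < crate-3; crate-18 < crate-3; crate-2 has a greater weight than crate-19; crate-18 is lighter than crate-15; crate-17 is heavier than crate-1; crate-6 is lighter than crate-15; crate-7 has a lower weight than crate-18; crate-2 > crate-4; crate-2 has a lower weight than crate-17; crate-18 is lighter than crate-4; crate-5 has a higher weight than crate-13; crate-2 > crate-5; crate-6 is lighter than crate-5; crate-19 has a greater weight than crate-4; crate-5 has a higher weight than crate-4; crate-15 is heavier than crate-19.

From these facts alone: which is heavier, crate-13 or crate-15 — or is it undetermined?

Following the relations from crate-13: crate-13 < crate-5 < crate-2 < crate-17 < crate-15.
So crate-15 is heavier.

crate-15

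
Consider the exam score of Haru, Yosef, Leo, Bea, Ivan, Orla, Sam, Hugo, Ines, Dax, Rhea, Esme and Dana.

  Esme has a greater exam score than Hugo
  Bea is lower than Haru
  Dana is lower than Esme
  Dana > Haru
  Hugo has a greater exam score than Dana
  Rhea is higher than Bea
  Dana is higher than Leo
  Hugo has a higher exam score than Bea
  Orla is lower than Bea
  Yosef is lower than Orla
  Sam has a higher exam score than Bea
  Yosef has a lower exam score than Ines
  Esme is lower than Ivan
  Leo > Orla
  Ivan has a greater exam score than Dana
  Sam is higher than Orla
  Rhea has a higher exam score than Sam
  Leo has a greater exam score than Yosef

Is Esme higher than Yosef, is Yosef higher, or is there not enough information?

Esme

Yosef < Orla < Bea < Haru < Dana < Esme, by transitivity through Orla, Bea, Haru, Dana.
So Esme is higher.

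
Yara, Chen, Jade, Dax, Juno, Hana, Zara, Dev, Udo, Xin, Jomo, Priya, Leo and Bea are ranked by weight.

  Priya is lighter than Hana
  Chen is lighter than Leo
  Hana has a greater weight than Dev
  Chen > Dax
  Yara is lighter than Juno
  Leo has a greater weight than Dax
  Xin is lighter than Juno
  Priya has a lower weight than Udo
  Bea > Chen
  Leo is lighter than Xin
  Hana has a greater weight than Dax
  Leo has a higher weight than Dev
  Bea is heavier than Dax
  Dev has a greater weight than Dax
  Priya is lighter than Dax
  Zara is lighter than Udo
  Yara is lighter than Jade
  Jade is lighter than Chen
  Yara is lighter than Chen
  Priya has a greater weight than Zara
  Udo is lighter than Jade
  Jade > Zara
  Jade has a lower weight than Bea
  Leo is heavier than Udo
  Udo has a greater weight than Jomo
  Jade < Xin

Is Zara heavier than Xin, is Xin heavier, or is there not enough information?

Zara < Udo and Udo < Jade give Zara < Jade.
With Jade < Chen: Zara < Udo < Jade < Chen.
Then Chen < Leo extends the chain to Leo.
With Leo < Xin: Zara < Udo < Jade < Chen < Leo < Xin.
So Xin is heavier.

Xin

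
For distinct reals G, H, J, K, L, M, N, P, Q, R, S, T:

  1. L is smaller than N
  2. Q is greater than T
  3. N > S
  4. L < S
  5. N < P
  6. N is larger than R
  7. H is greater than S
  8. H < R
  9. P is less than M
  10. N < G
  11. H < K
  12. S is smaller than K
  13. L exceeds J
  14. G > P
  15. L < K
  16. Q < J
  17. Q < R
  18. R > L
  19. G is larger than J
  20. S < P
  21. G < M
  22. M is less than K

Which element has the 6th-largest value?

R

The consecutive relations fix a unique order: T < Q < J < L < S < H < R < N < P < G < M < K.
Counting 6 from the largest end gives R.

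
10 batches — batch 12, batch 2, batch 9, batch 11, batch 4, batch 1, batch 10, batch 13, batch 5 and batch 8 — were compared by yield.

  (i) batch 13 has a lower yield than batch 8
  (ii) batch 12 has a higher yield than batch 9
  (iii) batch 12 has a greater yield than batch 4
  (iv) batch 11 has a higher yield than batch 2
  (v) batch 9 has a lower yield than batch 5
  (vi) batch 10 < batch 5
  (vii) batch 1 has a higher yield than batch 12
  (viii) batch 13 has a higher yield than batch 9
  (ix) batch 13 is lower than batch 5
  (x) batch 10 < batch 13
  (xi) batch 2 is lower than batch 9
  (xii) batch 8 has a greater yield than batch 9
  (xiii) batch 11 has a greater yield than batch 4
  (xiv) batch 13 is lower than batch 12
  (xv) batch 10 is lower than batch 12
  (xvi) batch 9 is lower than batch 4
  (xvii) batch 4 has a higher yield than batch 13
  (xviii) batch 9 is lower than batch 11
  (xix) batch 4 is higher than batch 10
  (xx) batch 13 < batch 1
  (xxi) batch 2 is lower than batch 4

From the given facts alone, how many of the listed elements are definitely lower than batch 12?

5

Directly below batch 12: batch 10, batch 9, batch 13, batch 4.
One step further: batch 2 (5 so far).
Nothing else is reachable below batch 12; 5 in all.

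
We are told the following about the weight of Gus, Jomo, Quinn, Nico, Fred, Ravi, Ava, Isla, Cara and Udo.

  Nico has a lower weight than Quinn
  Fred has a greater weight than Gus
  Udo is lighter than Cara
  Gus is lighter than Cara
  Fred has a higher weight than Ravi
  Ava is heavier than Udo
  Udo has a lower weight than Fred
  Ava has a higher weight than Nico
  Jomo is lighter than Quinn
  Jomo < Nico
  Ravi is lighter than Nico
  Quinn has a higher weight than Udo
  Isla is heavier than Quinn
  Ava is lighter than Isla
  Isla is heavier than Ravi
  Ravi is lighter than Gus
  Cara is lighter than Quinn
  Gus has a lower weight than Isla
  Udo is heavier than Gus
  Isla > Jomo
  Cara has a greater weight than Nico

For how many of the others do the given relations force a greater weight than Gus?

From Gus the given relations immediately reach Udo, Cara, Fred, Isla.
From those, Quinn, Ava — 6 in total.
Nothing else is reachable above Gus; 6 in all.

6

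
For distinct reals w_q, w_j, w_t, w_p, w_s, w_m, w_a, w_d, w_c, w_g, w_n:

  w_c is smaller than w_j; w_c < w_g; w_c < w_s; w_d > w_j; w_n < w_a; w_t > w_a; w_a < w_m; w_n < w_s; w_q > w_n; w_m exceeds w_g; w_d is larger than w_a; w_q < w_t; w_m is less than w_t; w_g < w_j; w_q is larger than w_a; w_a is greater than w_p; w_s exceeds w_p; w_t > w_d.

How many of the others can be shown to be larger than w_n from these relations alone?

The elements the relations force above w_n are w_a, w_m, w_q, w_s, w_d, w_t — no chain reaches any other.
That is 6.

6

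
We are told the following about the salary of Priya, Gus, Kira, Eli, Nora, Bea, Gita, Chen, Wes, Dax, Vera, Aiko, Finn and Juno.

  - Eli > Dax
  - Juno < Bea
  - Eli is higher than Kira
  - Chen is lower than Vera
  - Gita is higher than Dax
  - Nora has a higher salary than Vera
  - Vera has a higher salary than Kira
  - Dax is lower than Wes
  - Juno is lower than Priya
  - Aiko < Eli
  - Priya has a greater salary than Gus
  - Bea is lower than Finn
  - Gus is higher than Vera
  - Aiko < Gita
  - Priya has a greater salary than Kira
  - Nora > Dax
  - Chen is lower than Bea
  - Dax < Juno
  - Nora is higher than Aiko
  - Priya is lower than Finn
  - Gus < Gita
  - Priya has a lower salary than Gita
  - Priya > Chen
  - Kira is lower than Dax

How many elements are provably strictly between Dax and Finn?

The relations place Dax below Finn. An element lies strictly between them when it is forced above Dax and also forced below Finn.
Above Dax: {Juno, Bea, Priya, Nora, Wes, Eli, Gita}. Below Finn: {Chen, Kira, Vera, Juno, Bea, Gus, Priya}.
Intersection: {Juno, Bea, Priya} — 3.

3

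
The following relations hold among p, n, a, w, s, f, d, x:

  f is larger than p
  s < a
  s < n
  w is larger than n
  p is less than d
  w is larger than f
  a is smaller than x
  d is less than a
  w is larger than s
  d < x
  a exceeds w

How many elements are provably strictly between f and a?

The relations place f below a. An element lies strictly between them when it is forced above f and also forced below a.
Above f: {w, x}. Below a: {p, s, d, n, w}.
Intersection: {w} — 1.

1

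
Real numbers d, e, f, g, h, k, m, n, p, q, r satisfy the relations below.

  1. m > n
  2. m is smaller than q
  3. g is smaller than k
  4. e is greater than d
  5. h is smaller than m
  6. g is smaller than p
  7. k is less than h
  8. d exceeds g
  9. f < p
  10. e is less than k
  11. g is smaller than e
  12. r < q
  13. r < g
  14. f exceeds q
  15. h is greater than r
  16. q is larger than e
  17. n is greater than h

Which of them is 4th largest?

m

The consecutive relations fix a unique order: r < g < d < e < k < h < n < m < q < f < p.
Counting 4 from the largest end gives m.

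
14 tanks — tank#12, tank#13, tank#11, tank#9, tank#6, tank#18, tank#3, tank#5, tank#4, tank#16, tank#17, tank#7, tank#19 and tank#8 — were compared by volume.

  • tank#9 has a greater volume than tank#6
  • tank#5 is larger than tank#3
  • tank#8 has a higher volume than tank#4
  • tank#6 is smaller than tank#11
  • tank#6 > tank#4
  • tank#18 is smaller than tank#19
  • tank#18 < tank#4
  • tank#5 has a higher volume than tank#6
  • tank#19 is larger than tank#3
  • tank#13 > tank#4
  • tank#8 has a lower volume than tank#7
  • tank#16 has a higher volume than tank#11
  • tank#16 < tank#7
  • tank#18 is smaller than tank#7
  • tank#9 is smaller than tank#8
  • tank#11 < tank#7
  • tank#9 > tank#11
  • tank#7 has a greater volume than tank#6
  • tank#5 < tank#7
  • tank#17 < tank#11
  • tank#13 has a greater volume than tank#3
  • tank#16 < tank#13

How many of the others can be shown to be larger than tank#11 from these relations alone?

5

The elements the relations force above tank#11 are tank#16, tank#13, tank#9, tank#8, tank#7 — no chain reaches any other.
That is 5.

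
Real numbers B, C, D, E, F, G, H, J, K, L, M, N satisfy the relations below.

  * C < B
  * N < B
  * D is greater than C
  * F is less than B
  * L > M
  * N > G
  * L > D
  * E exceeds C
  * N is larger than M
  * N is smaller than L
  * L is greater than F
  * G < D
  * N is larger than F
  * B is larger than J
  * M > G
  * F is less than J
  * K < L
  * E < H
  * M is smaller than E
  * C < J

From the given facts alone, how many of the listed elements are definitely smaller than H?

4

The elements the relations force below H are G, M, C, E — no chain reaches any other.
That is 4.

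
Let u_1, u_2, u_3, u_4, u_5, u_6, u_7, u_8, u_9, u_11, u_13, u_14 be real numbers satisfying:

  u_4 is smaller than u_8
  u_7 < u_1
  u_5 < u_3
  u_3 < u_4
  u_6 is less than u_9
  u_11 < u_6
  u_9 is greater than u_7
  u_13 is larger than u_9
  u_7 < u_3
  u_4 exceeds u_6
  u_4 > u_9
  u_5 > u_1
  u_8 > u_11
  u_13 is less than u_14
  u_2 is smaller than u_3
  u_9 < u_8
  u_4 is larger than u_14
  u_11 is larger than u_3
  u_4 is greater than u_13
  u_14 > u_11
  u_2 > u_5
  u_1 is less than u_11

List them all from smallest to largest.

u_7 < u_1 < u_5 < u_2 < u_3 < u_11 < u_6 < u_9 < u_13 < u_14 < u_4 < u_8

Nothing is placed below u_7, so it is least; from there u_7 < u_1; u_1 < u_5; u_5 < u_2; u_2 < u_3; u_3 < u_11; u_11 < u_6; u_6 < u_9; u_9 < u_13; u_13 < u_14; u_14 < u_4; u_4 < u_8, each given directly.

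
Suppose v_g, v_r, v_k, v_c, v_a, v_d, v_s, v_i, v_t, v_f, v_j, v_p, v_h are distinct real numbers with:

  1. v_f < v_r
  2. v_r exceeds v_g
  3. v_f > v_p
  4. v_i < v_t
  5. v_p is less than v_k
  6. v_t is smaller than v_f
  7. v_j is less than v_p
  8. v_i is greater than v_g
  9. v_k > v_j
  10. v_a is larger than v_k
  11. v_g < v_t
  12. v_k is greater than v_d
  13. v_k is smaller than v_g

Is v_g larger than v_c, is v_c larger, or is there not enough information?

Following every chain through v_c: nothing is chained to v_c.
v_g is not reached, and no chain runs the other way from v_g to v_c.
So the given relations leave the order of v_c and v_g undetermined.

undetermined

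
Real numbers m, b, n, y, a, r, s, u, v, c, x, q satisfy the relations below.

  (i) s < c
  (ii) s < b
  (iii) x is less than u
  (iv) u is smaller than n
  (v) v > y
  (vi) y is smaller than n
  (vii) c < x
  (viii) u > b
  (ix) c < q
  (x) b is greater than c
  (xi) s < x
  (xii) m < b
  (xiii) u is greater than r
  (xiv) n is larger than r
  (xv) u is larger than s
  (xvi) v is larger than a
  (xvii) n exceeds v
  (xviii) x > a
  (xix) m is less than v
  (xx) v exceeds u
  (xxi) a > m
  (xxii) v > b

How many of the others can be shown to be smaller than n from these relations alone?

10

From n the given relations immediately reach r, y, u, v.
From those, s, m, a, x, b — 9 in total.
From those, c — 10 in total.
No other element is forced below n by the given relations, so the count is 10.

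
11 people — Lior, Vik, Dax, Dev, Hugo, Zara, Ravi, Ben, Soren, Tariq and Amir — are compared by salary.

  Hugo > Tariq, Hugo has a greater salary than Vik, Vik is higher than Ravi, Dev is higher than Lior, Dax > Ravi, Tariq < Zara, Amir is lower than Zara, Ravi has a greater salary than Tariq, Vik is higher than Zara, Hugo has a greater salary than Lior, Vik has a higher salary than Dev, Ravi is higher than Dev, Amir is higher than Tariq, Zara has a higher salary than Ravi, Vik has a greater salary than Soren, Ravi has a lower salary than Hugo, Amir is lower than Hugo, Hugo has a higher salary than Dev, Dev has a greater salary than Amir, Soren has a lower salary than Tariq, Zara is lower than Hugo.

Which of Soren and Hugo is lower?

Link the given pairs in sequence: Soren < Tariq; Tariq < Amir; Amir < Dev; Dev < Ravi; Ravi < Zara; Zara < Hugo.
Together: Soren < Tariq < Amir < Dev < Ravi < Zara < Hugo.
So Soren < Hugo; Soren is the lower of the two.

Soren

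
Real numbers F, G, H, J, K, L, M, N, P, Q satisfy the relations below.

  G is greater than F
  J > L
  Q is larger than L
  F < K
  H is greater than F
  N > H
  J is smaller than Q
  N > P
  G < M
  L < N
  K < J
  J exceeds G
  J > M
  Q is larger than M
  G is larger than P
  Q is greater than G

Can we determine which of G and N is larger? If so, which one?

Following every chain through G: above G we get M, J, Q; below G we get F, P.
N is not reached, and no chain runs the other way from N to G.
So the given relations leave the order of G and N undetermined.

undetermined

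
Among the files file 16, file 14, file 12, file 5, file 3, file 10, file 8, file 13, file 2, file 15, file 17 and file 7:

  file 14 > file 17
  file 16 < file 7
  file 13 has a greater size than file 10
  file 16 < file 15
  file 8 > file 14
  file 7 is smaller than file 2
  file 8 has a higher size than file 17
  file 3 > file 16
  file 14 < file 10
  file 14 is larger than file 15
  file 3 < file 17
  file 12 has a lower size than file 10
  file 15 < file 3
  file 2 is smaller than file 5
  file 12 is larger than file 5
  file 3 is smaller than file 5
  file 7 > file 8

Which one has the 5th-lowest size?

Chaining the given pairs: file 16 < file 15 < file 3 < file 17 < file 14 < file 8 < file 7 < file 2 < file 5 < file 12 < file 10 < file 13.
The 5th smallest is file 14.

file 14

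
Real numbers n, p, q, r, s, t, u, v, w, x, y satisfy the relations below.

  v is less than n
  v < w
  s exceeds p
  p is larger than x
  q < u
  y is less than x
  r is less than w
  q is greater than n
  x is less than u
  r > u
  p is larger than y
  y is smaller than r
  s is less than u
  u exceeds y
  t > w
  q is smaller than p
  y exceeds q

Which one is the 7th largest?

x

Chaining the given pairs: v < n < q < y < x < p < s < u < r < w < t.
The 7th largest is x.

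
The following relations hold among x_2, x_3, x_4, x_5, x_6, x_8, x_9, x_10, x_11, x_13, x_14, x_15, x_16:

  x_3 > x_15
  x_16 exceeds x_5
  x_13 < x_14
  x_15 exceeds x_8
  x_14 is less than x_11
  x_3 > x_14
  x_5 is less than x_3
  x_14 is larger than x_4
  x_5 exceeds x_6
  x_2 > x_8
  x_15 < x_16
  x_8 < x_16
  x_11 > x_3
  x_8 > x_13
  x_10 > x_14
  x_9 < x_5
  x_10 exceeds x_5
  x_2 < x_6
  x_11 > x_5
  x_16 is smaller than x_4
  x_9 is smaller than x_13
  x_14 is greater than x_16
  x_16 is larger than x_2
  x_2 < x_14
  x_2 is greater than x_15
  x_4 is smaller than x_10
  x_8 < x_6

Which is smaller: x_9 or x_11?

The relevant relations are x_9 < x_13; x_13 < x_8; x_8 < x_15; x_15 < x_2; x_2 < x_6; x_6 < x_5; x_5 < x_16; x_16 < x_4; x_4 < x_14; x_14 < x_3; x_3 < x_11.
Together: x_9 < x_13 < x_8 < x_15 < x_2 < x_6 < x_5 < x_16 < x_4 < x_14 < x_3 < x_11.
So x_9 < x_11; x_9 is the smaller of the two.

x_9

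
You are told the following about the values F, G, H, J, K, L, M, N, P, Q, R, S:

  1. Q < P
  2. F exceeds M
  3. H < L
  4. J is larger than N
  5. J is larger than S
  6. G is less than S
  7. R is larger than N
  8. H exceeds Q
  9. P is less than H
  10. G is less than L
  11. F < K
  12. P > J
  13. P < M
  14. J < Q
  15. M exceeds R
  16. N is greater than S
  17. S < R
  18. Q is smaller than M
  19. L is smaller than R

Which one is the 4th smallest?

J

Piecing the relations together gives one ordering: G < S < N < J < Q < P < H < L < R < M < F < K.
Counting 4 from the smallest end gives J.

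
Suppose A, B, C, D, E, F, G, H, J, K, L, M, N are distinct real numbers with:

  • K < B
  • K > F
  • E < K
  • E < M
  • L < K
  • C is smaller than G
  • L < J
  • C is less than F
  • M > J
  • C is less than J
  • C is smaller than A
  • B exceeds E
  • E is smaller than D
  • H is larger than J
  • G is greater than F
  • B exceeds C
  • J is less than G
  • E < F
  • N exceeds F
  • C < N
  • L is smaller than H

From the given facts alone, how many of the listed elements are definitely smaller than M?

From M the given relations immediately reach J, E.
From those, L, C — 4 in total.
Nothing else is reachable below M; 4 in all.

4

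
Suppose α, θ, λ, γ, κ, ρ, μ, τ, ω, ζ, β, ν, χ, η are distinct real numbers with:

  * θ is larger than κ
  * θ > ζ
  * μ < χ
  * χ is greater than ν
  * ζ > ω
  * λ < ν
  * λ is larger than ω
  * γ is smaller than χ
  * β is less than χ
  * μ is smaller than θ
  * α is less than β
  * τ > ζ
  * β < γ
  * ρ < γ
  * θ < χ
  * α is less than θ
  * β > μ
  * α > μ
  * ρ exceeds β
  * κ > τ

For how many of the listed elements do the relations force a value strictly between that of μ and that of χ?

5

The relations place μ below χ. An element lies strictly between them when it is forced above μ and also forced below χ.
Above μ: {α, θ, β, ρ, γ}. Below χ: {ω, ζ, τ, α, κ, λ, θ, β, ρ, γ, ν}.
Intersection: {α, θ, β, ρ, γ} — 5.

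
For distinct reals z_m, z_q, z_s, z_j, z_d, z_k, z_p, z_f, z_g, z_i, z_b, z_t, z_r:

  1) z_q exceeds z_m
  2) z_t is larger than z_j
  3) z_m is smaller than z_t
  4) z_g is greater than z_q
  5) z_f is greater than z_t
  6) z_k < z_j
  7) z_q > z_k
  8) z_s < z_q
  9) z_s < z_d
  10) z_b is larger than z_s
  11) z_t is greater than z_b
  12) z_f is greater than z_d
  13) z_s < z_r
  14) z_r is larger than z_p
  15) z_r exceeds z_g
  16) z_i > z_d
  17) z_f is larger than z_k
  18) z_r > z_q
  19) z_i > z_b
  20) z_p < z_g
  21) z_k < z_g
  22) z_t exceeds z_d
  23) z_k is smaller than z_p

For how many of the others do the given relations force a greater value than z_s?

From z_s the given relations immediately reach z_d, z_q, z_b, z_r.
From those, z_i, z_t, z_g, z_f — 8 in total.
No other element is forced above z_s by the given relations, so the count is 8.

8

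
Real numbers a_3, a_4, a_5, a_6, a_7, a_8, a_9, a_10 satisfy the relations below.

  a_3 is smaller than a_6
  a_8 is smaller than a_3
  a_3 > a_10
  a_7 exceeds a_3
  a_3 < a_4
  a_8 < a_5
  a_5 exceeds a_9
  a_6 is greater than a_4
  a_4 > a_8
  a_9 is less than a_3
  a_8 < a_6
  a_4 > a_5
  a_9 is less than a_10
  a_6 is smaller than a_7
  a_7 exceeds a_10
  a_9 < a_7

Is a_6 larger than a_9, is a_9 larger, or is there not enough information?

a_6

a_9 < a_10 < a_3 < a_4 < a_6, by transitivity through a_10, a_3, a_4.
So a_6 is larger.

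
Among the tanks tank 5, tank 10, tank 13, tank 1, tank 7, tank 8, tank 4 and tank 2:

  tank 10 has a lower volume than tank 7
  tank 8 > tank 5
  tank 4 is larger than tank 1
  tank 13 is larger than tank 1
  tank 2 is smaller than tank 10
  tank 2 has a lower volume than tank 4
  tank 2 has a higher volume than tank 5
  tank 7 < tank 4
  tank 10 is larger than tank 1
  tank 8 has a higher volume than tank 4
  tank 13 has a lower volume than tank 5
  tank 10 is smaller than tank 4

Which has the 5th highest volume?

tank 2

The consecutive relations fix a unique order: tank 1 < tank 13 < tank 5 < tank 2 < tank 10 < tank 7 < tank 4 < tank 8.
Counting 5 from the largest end gives tank 2.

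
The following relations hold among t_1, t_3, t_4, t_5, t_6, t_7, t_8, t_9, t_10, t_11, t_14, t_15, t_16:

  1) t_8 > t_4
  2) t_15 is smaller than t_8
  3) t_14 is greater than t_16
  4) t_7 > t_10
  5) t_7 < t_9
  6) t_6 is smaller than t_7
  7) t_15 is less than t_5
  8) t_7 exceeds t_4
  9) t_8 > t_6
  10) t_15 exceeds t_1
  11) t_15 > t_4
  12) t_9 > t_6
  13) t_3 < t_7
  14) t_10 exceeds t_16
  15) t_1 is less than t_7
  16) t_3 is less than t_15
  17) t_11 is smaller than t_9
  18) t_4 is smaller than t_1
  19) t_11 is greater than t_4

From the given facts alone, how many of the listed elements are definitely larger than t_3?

Directly above t_3: t_7, t_15.
One step further: t_9, t_8, t_5 (5 so far).
Nothing else is reachable above t_3; 5 in all.

5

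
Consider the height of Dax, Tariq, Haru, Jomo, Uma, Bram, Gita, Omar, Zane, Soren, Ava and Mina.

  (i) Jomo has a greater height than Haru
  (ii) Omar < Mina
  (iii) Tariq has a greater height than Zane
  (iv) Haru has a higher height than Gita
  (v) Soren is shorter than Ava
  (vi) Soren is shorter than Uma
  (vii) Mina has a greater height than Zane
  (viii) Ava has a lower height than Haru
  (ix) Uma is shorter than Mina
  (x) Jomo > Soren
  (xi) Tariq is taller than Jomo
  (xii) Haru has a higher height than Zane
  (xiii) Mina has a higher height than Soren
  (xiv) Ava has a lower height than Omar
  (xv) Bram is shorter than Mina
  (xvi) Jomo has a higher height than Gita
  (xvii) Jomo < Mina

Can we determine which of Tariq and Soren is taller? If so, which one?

Tariq

The relevant relations are Soren < Ava; Ava < Haru; Haru < Jomo; Jomo < Tariq.
Together: Soren < Ava < Haru < Jomo < Tariq.
So Tariq is taller.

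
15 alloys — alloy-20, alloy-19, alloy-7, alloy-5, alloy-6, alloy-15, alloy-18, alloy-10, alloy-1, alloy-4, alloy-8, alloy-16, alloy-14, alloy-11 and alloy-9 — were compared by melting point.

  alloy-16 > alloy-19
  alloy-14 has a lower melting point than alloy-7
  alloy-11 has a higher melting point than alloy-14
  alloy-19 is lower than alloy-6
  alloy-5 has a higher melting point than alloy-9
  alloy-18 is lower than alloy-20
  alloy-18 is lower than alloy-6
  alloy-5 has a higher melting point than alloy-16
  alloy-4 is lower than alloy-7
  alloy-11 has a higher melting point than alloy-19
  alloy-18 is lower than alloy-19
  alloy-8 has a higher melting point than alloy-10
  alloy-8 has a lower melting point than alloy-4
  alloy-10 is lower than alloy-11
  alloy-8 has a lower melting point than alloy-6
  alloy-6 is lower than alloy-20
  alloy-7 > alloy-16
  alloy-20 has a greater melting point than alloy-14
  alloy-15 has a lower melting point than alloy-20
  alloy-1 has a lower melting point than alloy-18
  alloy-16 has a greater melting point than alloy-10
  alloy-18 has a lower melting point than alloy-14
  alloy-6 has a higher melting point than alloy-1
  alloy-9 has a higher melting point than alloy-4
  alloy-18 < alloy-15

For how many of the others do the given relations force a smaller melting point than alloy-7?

8

The elements the relations force below alloy-7 are alloy-1, alloy-10, alloy-18, alloy-19, alloy-8, alloy-4, alloy-16, alloy-14 — no chain reaches any other.
That is 8.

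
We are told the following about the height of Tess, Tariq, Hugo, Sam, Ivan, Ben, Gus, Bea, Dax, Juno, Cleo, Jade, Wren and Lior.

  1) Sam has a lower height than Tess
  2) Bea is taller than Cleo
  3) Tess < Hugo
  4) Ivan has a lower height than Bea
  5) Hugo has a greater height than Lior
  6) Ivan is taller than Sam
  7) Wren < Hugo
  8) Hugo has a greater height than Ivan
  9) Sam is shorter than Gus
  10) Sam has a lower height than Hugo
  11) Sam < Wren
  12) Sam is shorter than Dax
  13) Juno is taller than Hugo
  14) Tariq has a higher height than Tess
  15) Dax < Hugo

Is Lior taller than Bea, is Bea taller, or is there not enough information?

undetermined

Following every chain through Lior: above Lior we get Hugo, Juno.
Bea is not reached, and no chain runs the other way from Bea to Lior.
So the given relations leave the order of Lior and Bea undetermined.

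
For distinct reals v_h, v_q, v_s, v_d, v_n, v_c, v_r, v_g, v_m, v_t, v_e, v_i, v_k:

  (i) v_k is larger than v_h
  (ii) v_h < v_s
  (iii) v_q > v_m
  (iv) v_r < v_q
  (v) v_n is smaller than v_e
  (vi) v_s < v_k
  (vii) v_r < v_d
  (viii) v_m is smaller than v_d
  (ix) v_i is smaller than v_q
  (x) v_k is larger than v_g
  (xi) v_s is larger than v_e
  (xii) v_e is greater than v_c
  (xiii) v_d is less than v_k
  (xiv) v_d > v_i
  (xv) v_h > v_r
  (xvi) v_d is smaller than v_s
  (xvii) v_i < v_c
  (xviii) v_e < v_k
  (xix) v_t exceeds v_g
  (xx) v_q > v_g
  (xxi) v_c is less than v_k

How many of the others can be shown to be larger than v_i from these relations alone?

6

The elements the relations force above v_i are v_c, v_e, v_d, v_s, v_k, v_q — no chain reaches any other.
That is 6.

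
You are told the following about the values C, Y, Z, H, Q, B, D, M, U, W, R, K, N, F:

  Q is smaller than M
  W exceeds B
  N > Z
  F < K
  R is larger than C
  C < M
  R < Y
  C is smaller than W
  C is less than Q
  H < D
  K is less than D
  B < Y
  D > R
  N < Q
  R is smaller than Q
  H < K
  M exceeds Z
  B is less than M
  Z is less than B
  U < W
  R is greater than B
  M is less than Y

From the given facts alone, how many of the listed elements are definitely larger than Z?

8

From Z the given relations immediately reach B, N, M.
From those, R, Q, W, Y — 7 in total.
From those, D — 8 in total.
Nothing else is reachable above Z; 8 in all.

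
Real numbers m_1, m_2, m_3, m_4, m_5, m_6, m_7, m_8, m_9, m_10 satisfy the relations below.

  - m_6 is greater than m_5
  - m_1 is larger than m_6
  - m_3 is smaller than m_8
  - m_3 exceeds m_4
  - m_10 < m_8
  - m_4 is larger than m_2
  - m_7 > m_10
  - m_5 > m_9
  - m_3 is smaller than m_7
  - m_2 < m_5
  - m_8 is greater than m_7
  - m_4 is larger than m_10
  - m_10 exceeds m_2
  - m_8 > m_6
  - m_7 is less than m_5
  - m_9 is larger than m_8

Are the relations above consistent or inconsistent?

inconsistent

We have m_6 < m_8 stated directly, yet also m_8 < m_9 < m_5 < m_6 by chaining the others — so m_8 < m_6. Contradiction.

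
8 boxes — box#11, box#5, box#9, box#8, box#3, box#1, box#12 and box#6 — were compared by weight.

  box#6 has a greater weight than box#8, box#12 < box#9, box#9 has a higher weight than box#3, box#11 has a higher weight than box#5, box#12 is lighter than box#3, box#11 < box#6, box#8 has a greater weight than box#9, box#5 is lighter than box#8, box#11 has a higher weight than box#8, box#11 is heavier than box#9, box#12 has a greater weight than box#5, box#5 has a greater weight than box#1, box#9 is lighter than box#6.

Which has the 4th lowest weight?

Chaining the given pairs: box#1 < box#5 < box#12 < box#3 < box#9 < box#8 < box#11 < box#6.
Counting 4 from the smallest end gives box#3.

box#3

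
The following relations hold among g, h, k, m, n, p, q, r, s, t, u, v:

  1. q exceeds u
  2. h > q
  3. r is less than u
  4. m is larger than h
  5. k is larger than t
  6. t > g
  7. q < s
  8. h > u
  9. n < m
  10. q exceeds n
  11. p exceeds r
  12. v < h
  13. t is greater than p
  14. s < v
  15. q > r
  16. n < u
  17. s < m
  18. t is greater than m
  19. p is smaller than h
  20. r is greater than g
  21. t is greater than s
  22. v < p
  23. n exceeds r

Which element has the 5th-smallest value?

q

Piecing the relations together gives one ordering: g < r < n < u < q < s < v < p < h < m < t < k.
Counting 5 from the smallest end gives q.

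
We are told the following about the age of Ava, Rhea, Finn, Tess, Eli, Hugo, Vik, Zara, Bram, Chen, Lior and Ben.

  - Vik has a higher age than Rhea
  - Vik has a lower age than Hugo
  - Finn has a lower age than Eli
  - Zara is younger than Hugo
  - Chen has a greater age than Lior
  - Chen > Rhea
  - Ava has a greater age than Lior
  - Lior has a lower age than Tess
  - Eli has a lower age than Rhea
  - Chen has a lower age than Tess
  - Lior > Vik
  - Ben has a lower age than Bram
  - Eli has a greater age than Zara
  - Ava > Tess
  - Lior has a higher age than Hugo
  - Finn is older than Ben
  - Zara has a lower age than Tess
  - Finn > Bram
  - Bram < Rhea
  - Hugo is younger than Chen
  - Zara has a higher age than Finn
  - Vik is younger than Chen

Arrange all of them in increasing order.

Ben < Bram < Finn < Zara < Eli < Rhea < Vik < Hugo < Lior < Chen < Tess < Ava

Nothing is placed below Ben, so it is least; from there Ben < Bram; Bram < Finn; Finn < Zara; Zara < Eli; Eli < Rhea; Rhea < Vik; Vik < Hugo; Hugo < Lior; Lior < Chen; Chen < Tess; Tess < Ava, each given directly.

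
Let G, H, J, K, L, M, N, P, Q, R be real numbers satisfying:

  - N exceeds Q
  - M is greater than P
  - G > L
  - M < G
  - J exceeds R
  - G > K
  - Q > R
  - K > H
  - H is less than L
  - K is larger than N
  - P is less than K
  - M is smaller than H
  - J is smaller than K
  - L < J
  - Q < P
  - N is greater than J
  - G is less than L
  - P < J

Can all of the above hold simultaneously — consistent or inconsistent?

inconsistent

We have G < L stated directly, yet also L < J < N < K < G by chaining the others — so L < G. Contradiction.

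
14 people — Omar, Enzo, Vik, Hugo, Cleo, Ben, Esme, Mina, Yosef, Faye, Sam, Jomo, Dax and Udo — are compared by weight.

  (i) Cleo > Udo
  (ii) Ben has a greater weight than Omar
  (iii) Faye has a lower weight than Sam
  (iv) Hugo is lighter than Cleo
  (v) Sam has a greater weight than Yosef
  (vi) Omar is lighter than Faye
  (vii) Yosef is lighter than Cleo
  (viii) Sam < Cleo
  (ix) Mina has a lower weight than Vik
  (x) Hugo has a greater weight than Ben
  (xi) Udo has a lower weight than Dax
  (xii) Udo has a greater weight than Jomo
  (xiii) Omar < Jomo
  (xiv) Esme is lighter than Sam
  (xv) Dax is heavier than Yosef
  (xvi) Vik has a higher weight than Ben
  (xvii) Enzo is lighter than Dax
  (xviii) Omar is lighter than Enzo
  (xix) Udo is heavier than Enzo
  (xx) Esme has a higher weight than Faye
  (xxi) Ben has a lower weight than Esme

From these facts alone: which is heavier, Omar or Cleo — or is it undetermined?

Omar < Ben and Ben < Esme give Omar < Esme.
With Esme < Sam: Omar < Ben < Esme < Sam.
Then Sam < Cleo extends the chain to Cleo.
So Cleo is heavier.

Cleo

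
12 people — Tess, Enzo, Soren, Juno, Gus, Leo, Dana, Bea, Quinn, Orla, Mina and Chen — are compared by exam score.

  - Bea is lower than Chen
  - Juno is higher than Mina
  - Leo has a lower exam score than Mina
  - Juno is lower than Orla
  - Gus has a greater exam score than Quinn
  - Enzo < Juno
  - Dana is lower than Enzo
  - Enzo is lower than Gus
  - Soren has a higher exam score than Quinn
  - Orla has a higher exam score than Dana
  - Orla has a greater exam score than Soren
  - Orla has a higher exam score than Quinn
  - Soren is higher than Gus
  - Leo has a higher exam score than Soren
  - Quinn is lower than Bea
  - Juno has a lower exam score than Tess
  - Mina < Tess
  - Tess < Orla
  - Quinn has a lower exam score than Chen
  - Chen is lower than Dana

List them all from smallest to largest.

The consecutive links are each given: Quinn < Bea; Bea < Chen; Chen < Dana; Dana < Enzo; Enzo < Gus; Gus < Soren; Soren < Leo; Leo < Mina; Mina < Juno; Juno < Tess; Tess < Orla.

Quinn < Bea < Chen < Dana < Enzo < Gus < Soren < Leo < Mina < Juno < Tess < Orla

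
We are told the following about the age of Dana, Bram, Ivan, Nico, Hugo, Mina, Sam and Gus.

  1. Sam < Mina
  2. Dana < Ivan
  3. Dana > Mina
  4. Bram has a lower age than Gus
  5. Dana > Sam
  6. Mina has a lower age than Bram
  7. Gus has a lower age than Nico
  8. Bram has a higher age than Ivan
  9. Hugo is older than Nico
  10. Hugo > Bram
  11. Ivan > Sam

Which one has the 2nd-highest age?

Nico

Chaining the given pairs: Sam < Mina < Dana < Ivan < Bram < Gus < Nico < Hugo.
Counting 2 from the largest end gives Nico.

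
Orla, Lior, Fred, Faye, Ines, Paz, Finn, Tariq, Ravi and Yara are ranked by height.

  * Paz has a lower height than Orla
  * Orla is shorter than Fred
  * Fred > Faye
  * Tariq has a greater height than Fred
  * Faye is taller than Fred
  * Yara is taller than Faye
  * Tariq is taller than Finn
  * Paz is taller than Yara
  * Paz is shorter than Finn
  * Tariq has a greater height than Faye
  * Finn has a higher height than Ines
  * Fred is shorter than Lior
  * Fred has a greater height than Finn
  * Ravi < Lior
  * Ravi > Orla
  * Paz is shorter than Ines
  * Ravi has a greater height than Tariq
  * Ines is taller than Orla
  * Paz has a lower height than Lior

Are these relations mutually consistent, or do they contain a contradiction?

We have Fred < Faye stated directly, yet also Faye < Yara < Paz < Orla < Ines < Finn < Fred by chaining the others — so Faye < Fred. Contradiction.

inconsistent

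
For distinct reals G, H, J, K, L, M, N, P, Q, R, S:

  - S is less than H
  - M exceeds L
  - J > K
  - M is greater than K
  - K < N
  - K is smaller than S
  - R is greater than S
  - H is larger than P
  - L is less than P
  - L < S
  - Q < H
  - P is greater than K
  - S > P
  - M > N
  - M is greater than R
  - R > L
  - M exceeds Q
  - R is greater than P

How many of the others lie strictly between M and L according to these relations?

The relations place L below M. An element lies strictly between them when it is forced above L and also forced below M.
Above L: {P, S, R, H}. Below M: {K, Q, P, S, R, N}.
Intersection: {P, S, R} — 3.

3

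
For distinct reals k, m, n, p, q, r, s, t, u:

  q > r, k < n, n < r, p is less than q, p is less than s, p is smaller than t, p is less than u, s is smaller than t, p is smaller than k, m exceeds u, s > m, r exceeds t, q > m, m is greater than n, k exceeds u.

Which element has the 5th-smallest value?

m

Chaining the given pairs: p < u < k < n < m < s < t < r < q.
Counting 5 from the smallest end gives m.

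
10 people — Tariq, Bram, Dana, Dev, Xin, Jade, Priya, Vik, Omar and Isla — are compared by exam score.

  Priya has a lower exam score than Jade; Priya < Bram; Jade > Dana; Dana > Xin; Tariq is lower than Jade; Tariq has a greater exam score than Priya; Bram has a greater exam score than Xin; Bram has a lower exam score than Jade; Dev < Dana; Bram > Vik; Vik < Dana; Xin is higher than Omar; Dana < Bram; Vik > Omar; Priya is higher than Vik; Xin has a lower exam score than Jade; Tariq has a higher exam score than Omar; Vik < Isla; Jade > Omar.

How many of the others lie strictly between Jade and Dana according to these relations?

Chaining upward from Dana reaches: Bram.
Chaining downward from Jade reaches: Omar, Dev, Xin, Vik, Priya, Tariq, Bram.
Strictly between Dana and Jade are those in both lists: Bram — 1 element.

1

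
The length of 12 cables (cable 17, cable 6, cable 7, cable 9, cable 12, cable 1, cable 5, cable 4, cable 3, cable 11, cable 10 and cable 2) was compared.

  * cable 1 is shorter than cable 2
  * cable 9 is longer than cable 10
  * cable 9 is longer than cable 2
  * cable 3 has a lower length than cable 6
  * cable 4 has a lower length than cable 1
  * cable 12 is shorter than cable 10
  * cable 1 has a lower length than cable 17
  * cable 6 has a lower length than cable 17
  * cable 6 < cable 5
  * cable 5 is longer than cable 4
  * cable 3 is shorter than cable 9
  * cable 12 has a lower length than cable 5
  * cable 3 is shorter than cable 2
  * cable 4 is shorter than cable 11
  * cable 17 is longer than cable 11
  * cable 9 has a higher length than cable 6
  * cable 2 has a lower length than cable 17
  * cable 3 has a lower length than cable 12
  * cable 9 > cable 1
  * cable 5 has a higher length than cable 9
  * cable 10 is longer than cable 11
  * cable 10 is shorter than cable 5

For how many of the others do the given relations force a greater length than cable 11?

From cable 11 the given relations immediately reach cable 10, cable 17.
From those, cable 9, cable 5 — 4 in total.
Nothing else is reachable above cable 11; 4 in all.

4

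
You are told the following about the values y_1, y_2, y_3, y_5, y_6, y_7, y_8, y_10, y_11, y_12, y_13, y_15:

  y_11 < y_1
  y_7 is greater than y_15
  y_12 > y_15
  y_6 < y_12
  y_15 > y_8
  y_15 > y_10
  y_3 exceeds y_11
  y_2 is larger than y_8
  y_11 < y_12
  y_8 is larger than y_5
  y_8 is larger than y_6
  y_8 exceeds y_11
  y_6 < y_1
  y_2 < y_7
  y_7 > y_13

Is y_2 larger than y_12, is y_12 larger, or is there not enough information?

undetermined

Following every chain through y_2: above y_2 we get y_7; below y_2 we get y_6, y_5, y_11, y_8.
y_12 is not reached, and no chain runs the other way from y_12 to y_2.
So the given relations leave the order of y_2 and y_12 undetermined.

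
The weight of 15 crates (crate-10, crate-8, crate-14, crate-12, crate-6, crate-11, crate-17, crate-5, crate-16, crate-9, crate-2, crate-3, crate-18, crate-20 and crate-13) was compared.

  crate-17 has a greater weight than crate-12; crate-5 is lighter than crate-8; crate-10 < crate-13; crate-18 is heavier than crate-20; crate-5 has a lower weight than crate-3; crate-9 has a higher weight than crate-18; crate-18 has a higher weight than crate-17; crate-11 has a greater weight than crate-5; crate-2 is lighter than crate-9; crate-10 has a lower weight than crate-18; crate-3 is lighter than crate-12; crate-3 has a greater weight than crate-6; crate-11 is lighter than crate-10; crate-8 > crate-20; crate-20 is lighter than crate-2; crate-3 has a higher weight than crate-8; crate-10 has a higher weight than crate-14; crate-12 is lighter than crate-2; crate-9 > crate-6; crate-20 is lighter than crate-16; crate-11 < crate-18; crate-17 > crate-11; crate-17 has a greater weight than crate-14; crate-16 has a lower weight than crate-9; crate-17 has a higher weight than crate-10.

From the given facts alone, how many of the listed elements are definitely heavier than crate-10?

From crate-10 the given relations immediately reach crate-17, crate-18, crate-13.
From those, crate-9 — 4 in total.
No other element is forced above crate-10 by the given relations, so the count is 4.

4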